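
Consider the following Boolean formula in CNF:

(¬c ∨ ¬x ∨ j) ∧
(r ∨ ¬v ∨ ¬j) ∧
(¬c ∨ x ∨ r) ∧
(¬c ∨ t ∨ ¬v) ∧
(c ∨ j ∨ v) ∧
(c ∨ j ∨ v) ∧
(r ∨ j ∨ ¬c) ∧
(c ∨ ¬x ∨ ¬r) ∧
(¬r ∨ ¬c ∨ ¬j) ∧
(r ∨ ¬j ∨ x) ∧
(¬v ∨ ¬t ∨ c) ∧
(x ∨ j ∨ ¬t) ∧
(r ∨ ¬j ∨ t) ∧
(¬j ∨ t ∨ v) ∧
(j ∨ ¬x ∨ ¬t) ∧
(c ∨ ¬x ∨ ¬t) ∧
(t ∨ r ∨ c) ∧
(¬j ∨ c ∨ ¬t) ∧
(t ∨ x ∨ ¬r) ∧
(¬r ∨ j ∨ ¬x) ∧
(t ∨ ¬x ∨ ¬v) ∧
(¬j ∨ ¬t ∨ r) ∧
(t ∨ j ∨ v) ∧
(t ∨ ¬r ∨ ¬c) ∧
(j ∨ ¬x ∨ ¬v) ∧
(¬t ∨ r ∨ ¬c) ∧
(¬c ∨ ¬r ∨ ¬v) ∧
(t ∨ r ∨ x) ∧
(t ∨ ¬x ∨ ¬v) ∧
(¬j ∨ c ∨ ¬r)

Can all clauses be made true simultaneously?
No

No, the formula is not satisfiable.

No assignment of truth values to the variables can make all 30 clauses true simultaneously.

The formula is UNSAT (unsatisfiable).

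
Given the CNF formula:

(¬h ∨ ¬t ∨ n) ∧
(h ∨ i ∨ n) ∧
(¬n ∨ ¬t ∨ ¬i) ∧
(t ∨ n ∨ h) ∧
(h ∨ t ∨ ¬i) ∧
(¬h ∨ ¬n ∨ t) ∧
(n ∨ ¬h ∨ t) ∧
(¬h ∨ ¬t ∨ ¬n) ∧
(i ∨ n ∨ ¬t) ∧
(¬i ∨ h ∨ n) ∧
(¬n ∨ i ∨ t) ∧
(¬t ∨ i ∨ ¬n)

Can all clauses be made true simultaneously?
No

No, the formula is not satisfiable.

No assignment of truth values to the variables can make all 12 clauses true simultaneously.

The formula is UNSAT (unsatisfiable).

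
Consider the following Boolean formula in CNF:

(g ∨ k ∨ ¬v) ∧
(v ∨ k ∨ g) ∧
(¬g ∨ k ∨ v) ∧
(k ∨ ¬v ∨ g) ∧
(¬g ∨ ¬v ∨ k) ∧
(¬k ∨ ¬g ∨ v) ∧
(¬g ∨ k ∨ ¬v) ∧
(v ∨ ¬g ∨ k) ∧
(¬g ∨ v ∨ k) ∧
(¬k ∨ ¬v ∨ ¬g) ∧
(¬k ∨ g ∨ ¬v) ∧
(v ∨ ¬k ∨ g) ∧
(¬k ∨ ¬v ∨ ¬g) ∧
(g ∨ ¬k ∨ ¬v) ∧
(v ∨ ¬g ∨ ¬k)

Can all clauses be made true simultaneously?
No

No, the formula is not satisfiable.

No assignment of truth values to the variables can make all 15 clauses true simultaneously.

The formula is UNSAT (unsatisfiable).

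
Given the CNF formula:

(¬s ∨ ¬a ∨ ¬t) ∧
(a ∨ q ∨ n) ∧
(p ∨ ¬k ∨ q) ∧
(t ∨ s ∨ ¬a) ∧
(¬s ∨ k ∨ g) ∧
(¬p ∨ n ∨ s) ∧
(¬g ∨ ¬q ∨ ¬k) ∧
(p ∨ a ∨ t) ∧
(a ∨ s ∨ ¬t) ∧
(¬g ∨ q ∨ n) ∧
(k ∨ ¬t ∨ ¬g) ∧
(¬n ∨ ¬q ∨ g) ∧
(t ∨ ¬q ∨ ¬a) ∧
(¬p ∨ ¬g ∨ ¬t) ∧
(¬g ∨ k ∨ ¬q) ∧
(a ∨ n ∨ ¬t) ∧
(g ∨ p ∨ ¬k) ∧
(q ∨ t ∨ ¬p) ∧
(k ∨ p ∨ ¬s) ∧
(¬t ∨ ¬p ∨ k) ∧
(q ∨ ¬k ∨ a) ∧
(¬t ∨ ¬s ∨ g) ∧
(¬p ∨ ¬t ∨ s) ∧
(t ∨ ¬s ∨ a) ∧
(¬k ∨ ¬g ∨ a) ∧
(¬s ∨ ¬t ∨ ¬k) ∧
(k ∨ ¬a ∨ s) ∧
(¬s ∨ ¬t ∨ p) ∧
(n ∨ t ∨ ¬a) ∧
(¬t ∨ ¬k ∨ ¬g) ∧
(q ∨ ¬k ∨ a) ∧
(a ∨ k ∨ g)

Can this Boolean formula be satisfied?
No

No, the formula is not satisfiable.

No assignment of truth values to the variables can make all 32 clauses true simultaneously.

The formula is UNSAT (unsatisfiable).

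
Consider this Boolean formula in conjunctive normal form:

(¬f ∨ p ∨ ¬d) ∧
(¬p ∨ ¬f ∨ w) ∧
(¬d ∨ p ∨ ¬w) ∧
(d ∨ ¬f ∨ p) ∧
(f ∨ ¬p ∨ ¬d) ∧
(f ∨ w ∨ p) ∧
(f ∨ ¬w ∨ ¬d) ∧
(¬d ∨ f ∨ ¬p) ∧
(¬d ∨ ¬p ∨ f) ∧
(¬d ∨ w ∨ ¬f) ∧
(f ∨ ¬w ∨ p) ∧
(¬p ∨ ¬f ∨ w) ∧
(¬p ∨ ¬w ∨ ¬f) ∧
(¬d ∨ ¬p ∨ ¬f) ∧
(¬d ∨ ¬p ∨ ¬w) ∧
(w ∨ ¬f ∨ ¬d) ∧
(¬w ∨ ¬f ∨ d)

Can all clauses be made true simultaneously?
Yes

Yes, the formula is satisfiable.

One satisfying assignment is: p=True, f=False, d=False, w=False

Verification: With this assignment, all 17 clauses evaluate to true.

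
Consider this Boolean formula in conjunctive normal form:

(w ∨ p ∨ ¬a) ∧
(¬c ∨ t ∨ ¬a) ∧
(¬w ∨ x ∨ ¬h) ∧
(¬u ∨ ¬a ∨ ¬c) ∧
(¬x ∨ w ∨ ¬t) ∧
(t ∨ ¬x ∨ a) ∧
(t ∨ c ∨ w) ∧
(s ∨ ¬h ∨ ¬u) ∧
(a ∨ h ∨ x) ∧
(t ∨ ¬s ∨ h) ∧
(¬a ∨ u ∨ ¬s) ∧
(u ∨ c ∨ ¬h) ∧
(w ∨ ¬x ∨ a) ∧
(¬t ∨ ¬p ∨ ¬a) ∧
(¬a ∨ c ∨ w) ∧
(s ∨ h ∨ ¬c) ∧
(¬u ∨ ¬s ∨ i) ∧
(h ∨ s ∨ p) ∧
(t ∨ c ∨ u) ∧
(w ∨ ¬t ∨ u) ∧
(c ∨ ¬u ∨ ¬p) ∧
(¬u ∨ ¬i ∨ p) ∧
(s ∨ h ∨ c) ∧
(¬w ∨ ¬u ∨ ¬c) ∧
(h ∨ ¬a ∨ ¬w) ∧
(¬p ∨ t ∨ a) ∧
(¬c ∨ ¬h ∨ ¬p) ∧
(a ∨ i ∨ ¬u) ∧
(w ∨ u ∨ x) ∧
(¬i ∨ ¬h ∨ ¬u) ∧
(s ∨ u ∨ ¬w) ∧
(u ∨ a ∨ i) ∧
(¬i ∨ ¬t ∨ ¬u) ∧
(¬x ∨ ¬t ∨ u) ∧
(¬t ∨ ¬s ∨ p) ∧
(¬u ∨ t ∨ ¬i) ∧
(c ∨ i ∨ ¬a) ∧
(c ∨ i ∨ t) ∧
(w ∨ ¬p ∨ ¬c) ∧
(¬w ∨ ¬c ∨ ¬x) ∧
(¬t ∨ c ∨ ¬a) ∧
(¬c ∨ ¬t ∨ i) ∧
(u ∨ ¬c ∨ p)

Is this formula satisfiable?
No

No, the formula is not satisfiable.

No assignment of truth values to the variables can make all 43 clauses true simultaneously.

The formula is UNSAT (unsatisfiable).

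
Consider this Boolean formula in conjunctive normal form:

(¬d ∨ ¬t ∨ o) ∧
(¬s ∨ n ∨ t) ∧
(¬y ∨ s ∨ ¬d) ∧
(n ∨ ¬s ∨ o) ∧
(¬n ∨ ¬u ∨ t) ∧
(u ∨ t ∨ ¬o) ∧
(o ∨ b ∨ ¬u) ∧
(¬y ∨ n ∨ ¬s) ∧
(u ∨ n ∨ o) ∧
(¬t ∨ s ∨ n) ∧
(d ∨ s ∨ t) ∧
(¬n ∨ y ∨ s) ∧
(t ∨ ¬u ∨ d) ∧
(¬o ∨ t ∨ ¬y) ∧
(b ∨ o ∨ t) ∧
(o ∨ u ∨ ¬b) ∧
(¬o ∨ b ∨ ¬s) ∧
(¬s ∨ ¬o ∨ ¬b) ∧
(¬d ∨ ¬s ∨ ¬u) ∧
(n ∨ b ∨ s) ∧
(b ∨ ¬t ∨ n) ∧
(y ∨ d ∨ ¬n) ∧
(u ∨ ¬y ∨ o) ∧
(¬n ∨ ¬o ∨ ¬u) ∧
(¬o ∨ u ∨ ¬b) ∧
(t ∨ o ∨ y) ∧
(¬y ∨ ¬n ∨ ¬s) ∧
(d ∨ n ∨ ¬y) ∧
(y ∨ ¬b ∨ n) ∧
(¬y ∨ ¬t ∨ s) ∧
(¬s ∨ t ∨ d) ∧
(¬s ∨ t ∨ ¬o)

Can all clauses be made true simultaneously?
No

No, the formula is not satisfiable.

No assignment of truth values to the variables can make all 32 clauses true simultaneously.

The formula is UNSAT (unsatisfiable).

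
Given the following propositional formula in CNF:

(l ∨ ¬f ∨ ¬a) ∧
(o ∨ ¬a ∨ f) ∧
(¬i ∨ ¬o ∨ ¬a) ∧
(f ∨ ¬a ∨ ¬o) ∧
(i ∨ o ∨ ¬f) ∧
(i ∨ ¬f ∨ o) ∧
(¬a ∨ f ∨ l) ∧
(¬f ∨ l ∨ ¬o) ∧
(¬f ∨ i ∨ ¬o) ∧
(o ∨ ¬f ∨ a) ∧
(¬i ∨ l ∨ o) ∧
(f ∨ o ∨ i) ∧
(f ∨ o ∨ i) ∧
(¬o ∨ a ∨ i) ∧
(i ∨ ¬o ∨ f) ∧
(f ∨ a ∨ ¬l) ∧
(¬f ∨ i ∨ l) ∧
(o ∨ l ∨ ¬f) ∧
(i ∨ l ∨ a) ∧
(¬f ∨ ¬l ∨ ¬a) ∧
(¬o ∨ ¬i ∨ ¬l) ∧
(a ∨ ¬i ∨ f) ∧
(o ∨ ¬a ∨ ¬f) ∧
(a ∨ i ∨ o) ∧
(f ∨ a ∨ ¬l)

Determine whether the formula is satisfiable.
No

No, the formula is not satisfiable.

No assignment of truth values to the variables can make all 25 clauses true simultaneously.

The formula is UNSAT (unsatisfiable).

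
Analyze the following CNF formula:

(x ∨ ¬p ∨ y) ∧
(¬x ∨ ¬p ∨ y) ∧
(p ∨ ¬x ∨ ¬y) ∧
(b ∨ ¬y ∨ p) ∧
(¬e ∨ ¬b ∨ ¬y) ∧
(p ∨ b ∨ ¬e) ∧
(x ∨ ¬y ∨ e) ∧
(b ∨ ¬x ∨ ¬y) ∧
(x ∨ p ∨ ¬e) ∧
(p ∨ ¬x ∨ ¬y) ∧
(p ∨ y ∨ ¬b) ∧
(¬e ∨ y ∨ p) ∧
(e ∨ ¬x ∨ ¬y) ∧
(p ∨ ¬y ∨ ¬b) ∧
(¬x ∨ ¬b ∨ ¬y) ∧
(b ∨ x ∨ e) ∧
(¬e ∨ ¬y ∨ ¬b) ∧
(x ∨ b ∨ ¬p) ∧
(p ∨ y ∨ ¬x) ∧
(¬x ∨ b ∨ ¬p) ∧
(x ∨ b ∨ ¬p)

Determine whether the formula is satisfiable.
No

No, the formula is not satisfiable.

No assignment of truth values to the variables can make all 21 clauses true simultaneously.

The formula is UNSAT (unsatisfiable).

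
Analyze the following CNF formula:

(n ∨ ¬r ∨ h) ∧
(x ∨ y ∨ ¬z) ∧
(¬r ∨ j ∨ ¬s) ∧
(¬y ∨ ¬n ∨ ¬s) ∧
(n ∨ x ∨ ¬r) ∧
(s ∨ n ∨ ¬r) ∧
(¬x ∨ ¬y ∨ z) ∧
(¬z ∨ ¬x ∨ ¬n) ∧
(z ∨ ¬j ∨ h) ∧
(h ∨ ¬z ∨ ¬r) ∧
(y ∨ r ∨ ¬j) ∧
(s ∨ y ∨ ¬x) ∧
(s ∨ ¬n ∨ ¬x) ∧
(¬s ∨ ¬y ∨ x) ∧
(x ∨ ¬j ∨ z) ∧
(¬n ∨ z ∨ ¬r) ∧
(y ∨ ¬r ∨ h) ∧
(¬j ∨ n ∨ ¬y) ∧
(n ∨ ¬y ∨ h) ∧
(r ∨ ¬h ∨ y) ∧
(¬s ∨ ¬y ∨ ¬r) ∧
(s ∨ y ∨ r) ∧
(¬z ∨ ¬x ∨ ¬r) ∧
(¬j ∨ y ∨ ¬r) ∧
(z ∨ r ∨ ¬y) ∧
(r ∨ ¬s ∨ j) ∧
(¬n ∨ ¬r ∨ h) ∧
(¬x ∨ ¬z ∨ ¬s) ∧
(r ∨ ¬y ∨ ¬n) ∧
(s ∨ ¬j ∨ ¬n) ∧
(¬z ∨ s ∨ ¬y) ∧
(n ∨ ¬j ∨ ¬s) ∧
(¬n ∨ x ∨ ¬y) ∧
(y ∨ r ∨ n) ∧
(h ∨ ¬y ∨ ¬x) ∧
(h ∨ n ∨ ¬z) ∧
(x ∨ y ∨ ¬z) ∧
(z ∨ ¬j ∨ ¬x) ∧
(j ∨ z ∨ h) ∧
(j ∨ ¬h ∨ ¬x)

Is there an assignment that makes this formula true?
No

No, the formula is not satisfiable.

No assignment of truth values to the variables can make all 40 clauses true simultaneously.

The formula is UNSAT (unsatisfiable).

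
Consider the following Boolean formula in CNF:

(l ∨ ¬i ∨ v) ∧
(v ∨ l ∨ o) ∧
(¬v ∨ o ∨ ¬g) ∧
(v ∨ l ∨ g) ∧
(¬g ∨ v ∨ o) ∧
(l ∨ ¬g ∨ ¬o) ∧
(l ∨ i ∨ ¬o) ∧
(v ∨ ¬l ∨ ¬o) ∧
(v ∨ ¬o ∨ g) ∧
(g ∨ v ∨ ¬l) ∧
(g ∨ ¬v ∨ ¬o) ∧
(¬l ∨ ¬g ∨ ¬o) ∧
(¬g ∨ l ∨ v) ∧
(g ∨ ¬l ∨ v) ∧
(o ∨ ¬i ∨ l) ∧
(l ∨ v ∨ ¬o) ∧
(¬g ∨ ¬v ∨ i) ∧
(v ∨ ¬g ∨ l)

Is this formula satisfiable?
Yes

Yes, the formula is satisfiable.

One satisfying assignment is: l=False, o=False, g=False, i=False, v=True

Verification: With this assignment, all 18 clauses evaluate to true.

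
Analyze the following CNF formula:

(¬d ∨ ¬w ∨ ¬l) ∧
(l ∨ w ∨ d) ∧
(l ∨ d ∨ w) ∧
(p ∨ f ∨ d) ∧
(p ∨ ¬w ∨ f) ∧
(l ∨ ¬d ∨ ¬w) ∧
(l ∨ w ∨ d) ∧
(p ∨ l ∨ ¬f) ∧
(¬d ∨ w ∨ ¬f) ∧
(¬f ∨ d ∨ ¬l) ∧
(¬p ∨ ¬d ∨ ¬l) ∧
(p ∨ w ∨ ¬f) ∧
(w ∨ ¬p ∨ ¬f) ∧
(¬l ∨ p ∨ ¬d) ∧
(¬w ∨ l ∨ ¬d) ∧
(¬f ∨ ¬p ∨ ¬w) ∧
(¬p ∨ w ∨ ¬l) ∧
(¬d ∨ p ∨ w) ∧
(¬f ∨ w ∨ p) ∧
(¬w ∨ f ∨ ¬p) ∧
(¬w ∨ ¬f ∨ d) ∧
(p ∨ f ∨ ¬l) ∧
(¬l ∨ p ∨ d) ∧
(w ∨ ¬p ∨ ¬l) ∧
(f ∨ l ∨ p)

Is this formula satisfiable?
Yes

Yes, the formula is satisfiable.

One satisfying assignment is: l=False, d=True, p=True, f=False, w=False

Verification: With this assignment, all 25 clauses evaluate to true.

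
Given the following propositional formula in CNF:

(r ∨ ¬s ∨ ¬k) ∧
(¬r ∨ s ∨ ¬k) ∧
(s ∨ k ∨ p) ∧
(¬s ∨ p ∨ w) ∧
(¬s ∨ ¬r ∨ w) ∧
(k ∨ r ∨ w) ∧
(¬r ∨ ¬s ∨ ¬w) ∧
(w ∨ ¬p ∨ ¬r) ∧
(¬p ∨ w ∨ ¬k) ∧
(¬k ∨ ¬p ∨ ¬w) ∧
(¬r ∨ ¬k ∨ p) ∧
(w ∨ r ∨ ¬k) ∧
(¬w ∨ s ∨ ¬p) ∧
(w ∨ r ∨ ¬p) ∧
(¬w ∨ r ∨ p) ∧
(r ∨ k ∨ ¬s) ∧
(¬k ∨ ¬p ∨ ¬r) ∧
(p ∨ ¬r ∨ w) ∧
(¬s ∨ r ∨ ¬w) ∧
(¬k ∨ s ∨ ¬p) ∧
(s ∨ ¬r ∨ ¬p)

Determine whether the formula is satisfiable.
No

No, the formula is not satisfiable.

No assignment of truth values to the variables can make all 21 clauses true simultaneously.

The formula is UNSAT (unsatisfiable).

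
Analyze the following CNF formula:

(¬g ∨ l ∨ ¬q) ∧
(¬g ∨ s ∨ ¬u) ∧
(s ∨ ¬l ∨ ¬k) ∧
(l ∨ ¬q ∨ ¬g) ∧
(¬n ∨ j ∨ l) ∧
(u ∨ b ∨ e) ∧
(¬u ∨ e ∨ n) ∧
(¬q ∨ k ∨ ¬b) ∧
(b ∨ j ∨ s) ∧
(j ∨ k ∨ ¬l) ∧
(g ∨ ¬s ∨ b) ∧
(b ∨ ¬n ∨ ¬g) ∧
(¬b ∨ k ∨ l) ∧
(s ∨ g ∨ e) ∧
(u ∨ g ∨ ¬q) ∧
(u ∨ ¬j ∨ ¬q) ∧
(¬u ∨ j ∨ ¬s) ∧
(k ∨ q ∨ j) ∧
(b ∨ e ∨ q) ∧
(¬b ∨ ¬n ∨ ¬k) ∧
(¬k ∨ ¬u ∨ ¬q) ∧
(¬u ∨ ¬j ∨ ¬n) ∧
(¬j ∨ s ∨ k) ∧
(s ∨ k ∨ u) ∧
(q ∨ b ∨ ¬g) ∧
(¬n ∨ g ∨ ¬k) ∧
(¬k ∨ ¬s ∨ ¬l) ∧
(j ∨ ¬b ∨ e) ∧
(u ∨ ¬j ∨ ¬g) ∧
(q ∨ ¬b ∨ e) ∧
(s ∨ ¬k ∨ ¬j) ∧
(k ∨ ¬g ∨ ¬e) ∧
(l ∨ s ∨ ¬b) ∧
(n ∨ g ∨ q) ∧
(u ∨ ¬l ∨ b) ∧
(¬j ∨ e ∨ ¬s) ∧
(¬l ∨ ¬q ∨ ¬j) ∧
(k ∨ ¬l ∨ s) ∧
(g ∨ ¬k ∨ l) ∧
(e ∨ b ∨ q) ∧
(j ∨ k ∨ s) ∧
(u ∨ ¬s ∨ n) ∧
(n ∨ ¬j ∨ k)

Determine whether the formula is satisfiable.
Yes

Yes, the formula is satisfiable.

One satisfying assignment is: u=False, k=False, s=True, j=True, b=True, g=False, e=True, l=True, q=False, n=True

Verification: With this assignment, all 43 clauses evaluate to true.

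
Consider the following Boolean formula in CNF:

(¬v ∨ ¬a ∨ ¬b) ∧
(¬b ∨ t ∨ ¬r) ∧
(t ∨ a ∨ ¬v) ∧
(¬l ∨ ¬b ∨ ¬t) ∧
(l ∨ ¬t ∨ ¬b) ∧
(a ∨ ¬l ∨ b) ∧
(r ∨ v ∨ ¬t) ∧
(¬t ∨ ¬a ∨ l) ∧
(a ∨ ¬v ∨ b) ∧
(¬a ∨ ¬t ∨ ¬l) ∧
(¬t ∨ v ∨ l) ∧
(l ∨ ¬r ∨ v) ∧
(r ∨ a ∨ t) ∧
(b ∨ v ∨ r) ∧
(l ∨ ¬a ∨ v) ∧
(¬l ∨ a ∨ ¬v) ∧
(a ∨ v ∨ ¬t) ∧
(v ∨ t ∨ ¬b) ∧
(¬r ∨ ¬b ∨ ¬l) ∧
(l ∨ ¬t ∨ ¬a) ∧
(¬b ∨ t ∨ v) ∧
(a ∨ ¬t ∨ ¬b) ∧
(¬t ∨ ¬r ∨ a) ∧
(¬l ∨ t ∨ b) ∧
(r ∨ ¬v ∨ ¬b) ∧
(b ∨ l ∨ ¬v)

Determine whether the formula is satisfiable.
No

No, the formula is not satisfiable.

No assignment of truth values to the variables can make all 26 clauses true simultaneously.

The formula is UNSAT (unsatisfiable).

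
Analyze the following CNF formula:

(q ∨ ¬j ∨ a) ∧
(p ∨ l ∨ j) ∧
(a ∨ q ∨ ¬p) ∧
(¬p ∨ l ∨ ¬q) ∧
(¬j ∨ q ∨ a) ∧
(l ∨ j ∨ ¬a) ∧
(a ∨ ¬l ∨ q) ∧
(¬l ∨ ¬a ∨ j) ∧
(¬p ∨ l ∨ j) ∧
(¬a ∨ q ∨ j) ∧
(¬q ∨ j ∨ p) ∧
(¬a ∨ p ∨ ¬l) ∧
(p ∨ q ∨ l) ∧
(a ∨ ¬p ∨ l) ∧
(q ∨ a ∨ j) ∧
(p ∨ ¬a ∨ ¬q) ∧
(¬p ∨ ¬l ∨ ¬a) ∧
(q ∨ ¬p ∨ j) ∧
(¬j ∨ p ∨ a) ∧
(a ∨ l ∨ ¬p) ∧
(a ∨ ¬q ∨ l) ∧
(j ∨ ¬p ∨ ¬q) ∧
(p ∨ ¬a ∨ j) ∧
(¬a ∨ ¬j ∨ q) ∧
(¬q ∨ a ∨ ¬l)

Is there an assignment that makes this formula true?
No

No, the formula is not satisfiable.

No assignment of truth values to the variables can make all 25 clauses true simultaneously.

The formula is UNSAT (unsatisfiable).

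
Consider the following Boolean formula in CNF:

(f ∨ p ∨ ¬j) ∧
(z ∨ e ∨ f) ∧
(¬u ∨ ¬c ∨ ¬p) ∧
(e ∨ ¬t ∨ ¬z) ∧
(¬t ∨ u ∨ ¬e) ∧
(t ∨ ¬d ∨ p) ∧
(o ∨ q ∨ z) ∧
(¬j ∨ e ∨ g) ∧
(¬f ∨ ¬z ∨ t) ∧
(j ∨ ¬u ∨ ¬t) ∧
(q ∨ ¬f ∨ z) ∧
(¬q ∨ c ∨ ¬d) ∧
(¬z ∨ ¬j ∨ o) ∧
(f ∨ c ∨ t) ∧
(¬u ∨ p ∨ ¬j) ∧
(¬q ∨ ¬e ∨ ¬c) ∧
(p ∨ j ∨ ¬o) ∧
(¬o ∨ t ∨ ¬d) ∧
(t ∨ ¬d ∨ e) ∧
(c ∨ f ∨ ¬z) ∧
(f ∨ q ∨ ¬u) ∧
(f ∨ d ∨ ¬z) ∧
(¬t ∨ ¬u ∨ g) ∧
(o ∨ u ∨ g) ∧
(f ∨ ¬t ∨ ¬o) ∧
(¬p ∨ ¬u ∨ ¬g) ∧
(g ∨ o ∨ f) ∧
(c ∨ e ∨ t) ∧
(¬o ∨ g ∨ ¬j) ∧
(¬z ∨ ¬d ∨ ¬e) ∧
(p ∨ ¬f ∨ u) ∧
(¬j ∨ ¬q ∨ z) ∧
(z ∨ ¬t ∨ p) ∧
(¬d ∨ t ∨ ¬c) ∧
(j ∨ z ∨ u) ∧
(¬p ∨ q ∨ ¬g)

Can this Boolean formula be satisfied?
Yes

Yes, the formula is satisfiable.

One satisfying assignment is: o=False, f=True, g=False, z=False, u=True, q=True, d=False, c=False, e=True, t=False, j=False, p=False

Verification: With this assignment, all 36 clauses evaluate to true.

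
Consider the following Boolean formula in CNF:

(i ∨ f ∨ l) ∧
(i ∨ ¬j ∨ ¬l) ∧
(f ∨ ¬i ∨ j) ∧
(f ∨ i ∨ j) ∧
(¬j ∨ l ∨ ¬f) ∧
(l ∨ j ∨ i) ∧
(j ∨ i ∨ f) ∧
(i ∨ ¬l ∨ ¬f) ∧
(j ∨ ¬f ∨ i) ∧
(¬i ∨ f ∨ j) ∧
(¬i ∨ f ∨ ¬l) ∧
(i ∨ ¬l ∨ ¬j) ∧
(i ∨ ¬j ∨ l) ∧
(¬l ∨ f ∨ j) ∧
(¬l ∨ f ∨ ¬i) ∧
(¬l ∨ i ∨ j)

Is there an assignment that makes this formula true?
Yes

Yes, the formula is satisfiable.

One satisfying assignment is: l=False, j=False, f=True, i=True

Verification: With this assignment, all 16 clauses evaluate to true.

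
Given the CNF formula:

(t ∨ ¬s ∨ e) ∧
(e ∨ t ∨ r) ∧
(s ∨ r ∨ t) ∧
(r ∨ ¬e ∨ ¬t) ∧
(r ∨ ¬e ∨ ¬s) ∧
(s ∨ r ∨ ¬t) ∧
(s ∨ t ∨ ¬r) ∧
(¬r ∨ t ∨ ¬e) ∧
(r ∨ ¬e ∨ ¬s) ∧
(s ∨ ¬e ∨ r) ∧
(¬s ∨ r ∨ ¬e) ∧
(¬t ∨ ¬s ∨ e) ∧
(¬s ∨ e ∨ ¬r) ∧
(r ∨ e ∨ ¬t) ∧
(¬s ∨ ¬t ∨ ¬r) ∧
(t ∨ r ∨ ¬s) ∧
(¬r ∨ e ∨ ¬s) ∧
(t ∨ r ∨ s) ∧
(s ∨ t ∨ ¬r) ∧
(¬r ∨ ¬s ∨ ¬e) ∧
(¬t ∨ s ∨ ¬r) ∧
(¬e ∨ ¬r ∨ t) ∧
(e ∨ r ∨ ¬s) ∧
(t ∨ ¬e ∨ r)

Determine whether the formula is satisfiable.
No

No, the formula is not satisfiable.

No assignment of truth values to the variables can make all 24 clauses true simultaneously.

The formula is UNSAT (unsatisfiable).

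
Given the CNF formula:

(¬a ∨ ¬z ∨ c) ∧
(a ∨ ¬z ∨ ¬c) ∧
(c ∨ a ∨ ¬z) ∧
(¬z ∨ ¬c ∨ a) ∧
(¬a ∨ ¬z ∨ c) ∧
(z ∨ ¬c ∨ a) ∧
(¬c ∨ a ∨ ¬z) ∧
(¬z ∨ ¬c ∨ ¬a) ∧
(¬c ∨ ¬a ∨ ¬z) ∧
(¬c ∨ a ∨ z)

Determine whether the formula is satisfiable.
Yes

Yes, the formula is satisfiable.

One satisfying assignment is: a=False, z=False, c=False

Verification: With this assignment, all 10 clauses evaluate to true.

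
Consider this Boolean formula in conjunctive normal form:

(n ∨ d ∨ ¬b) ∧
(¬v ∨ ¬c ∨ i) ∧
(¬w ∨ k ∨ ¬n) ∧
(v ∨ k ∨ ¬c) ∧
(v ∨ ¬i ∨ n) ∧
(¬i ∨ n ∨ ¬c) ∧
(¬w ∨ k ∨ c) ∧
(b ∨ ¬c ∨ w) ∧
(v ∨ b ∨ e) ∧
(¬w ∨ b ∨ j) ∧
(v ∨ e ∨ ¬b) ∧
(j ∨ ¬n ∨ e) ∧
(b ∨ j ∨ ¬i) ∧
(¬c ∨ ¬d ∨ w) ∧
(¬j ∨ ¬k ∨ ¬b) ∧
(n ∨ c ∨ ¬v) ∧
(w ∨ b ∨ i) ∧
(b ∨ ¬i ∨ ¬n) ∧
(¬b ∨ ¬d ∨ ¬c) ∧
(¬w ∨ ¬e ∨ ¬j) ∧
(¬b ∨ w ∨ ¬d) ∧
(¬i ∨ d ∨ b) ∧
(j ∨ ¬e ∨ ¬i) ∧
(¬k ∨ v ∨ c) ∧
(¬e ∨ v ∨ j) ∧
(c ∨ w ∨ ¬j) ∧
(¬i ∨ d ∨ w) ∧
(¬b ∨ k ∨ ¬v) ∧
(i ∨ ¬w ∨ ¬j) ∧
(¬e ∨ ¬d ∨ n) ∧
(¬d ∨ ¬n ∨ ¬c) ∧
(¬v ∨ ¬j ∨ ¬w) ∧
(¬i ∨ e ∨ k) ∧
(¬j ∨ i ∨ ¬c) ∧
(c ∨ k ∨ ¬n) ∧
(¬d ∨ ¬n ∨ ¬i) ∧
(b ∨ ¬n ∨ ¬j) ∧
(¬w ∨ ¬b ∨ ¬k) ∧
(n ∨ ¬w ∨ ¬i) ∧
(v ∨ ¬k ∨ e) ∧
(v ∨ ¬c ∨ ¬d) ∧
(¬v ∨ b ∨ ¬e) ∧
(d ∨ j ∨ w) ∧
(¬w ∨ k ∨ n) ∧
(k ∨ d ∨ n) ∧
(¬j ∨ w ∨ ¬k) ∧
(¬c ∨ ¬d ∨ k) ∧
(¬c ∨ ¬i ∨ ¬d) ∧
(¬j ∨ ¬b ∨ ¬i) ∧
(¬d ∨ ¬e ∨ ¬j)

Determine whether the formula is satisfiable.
No

No, the formula is not satisfiable.

No assignment of truth values to the variables can make all 50 clauses true simultaneously.

The formula is UNSAT (unsatisfiable).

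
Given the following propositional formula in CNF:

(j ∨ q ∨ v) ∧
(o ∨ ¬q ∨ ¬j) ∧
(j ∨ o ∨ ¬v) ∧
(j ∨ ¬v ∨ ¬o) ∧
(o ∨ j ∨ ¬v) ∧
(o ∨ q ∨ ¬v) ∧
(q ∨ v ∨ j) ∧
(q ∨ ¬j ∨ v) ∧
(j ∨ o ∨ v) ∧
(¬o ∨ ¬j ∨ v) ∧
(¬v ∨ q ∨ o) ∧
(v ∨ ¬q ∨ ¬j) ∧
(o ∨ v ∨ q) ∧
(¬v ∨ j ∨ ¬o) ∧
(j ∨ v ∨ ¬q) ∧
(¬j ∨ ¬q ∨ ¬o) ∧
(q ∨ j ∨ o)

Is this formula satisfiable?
Yes

Yes, the formula is satisfiable.

One satisfying assignment is: q=False, v=True, j=True, o=True

Verification: With this assignment, all 17 clauses evaluate to true.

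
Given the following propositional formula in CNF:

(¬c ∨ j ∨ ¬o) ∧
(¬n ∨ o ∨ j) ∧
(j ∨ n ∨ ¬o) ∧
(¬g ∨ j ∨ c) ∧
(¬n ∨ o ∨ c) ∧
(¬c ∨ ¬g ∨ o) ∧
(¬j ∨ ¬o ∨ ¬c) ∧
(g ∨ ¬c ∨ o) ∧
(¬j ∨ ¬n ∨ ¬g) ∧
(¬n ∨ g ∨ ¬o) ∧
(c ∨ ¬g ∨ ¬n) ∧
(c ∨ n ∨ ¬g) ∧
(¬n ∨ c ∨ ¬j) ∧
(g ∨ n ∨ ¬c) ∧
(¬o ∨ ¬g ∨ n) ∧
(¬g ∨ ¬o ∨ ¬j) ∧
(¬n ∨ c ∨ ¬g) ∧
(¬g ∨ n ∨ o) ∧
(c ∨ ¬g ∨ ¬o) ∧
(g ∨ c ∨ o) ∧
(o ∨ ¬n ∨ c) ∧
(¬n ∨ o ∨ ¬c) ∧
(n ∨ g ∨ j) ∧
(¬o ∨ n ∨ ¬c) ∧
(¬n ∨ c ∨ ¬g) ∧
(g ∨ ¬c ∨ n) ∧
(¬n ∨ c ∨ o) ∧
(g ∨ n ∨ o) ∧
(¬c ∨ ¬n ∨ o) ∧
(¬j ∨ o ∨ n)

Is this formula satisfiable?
Yes

Yes, the formula is satisfiable.

One satisfying assignment is: g=False, c=False, o=True, n=False, j=True

Verification: With this assignment, all 30 clauses evaluate to true.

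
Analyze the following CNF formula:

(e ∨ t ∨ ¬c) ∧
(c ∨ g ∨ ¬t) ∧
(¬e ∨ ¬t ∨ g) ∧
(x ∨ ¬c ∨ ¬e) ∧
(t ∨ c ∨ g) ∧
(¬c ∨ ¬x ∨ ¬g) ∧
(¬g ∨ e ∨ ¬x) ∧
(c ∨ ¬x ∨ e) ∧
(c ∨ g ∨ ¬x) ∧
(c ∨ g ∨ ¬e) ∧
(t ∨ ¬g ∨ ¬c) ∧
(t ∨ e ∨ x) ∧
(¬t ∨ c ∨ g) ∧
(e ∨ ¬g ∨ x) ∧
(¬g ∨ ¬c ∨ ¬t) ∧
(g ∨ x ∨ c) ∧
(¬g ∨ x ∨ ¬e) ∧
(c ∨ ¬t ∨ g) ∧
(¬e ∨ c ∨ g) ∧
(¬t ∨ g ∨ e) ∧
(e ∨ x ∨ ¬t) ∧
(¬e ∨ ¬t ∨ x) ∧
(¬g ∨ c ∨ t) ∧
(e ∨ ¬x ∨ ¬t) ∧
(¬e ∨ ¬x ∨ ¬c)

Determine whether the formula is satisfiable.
Yes

Yes, the formula is satisfiable.

One satisfying assignment is: c=False, x=True, t=True, g=True, e=True

Verification: With this assignment, all 25 clauses evaluate to true.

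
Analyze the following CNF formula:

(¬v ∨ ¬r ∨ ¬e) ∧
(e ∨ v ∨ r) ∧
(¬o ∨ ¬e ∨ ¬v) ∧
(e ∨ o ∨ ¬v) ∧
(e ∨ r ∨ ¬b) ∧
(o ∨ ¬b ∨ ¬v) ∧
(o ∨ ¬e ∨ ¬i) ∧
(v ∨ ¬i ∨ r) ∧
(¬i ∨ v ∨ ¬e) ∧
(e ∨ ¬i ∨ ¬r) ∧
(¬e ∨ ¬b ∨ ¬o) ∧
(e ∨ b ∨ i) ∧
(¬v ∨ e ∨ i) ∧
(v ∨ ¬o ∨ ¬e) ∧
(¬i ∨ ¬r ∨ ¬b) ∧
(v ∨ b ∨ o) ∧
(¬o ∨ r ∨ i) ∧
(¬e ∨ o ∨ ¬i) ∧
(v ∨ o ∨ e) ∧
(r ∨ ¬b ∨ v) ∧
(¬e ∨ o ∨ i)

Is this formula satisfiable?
Yes

Yes, the formula is satisfiable.

One satisfying assignment is: r=False, i=True, e=False, v=True, o=True, b=False

Verification: With this assignment, all 21 clauses evaluate to true.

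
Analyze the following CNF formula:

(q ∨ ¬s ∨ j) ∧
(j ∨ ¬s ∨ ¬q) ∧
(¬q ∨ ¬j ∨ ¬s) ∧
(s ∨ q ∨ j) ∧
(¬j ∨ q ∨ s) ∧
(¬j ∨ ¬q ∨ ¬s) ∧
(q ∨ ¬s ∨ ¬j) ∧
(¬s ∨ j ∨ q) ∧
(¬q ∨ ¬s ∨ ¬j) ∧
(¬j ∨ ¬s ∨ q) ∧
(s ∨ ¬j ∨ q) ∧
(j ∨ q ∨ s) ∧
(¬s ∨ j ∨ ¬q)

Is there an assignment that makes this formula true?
Yes

Yes, the formula is satisfiable.

One satisfying assignment is: j=True, s=False, q=True

Verification: With this assignment, all 13 clauses evaluate to true.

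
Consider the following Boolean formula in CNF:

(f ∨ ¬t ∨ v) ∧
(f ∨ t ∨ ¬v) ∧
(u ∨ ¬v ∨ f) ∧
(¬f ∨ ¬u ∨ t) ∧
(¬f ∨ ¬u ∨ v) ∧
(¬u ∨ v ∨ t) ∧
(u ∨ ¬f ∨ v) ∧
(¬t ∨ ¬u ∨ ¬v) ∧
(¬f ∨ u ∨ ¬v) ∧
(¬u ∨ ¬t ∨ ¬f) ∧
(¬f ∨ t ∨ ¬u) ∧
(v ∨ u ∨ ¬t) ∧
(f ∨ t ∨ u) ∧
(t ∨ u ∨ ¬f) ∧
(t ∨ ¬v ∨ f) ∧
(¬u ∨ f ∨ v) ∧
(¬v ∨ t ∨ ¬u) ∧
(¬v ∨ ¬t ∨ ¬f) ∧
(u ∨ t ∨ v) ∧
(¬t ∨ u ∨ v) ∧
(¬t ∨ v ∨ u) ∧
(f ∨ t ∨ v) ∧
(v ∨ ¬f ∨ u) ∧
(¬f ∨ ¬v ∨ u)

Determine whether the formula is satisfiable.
No

No, the formula is not satisfiable.

No assignment of truth values to the variables can make all 24 clauses true simultaneously.

The formula is UNSAT (unsatisfiable).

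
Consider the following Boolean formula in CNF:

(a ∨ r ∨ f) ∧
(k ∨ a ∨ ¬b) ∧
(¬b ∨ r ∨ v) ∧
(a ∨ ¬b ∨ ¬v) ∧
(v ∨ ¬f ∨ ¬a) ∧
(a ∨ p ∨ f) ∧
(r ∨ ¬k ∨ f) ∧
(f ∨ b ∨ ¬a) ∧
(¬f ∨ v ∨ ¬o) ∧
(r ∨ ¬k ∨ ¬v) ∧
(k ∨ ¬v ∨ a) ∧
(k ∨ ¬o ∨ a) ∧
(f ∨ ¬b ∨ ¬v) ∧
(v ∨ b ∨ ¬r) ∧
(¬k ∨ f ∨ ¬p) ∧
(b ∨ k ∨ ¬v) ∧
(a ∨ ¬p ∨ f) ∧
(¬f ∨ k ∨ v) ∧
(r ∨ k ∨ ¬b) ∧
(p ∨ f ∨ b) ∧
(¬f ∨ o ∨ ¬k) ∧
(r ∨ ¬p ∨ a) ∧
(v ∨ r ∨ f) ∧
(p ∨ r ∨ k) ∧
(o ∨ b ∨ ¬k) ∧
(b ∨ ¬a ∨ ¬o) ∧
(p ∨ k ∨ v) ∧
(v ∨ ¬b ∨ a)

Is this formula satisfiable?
Yes

Yes, the formula is satisfiable.

One satisfying assignment is: b=True, v=False, r=True, k=True, p=False, o=False, a=True, f=False

Verification: With this assignment, all 28 clauses evaluate to true.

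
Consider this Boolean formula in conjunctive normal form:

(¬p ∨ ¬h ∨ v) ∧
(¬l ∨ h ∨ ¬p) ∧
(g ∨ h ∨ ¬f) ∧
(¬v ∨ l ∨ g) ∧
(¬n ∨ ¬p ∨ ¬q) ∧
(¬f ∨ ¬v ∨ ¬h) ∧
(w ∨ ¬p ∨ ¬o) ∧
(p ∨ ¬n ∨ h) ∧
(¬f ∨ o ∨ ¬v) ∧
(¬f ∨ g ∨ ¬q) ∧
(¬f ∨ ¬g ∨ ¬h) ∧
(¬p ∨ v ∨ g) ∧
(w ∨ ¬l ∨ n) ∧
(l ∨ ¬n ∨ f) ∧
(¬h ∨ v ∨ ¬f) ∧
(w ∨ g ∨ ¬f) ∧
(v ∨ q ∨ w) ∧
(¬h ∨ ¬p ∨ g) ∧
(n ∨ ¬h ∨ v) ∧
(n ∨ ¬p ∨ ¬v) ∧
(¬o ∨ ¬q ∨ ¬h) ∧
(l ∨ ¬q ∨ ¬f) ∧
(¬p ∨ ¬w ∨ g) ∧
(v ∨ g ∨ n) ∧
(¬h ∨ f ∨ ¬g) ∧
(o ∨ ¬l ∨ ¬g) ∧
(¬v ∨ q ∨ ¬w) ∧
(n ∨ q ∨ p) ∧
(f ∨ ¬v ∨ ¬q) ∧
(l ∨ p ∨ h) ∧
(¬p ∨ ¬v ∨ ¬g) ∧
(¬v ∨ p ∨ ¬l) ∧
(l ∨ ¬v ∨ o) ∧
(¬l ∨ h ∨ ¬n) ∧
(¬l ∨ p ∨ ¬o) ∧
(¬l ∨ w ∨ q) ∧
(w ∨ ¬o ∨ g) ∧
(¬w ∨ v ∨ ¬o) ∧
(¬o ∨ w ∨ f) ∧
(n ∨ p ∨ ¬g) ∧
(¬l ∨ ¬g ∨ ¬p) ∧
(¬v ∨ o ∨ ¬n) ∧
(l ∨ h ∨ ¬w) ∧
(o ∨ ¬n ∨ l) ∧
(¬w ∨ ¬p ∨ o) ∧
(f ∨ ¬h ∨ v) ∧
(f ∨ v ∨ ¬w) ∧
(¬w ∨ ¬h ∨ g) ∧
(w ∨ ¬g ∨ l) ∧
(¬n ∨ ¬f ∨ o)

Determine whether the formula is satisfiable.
No

No, the formula is not satisfiable.

No assignment of truth values to the variables can make all 50 clauses true simultaneously.

The formula is UNSAT (unsatisfiable).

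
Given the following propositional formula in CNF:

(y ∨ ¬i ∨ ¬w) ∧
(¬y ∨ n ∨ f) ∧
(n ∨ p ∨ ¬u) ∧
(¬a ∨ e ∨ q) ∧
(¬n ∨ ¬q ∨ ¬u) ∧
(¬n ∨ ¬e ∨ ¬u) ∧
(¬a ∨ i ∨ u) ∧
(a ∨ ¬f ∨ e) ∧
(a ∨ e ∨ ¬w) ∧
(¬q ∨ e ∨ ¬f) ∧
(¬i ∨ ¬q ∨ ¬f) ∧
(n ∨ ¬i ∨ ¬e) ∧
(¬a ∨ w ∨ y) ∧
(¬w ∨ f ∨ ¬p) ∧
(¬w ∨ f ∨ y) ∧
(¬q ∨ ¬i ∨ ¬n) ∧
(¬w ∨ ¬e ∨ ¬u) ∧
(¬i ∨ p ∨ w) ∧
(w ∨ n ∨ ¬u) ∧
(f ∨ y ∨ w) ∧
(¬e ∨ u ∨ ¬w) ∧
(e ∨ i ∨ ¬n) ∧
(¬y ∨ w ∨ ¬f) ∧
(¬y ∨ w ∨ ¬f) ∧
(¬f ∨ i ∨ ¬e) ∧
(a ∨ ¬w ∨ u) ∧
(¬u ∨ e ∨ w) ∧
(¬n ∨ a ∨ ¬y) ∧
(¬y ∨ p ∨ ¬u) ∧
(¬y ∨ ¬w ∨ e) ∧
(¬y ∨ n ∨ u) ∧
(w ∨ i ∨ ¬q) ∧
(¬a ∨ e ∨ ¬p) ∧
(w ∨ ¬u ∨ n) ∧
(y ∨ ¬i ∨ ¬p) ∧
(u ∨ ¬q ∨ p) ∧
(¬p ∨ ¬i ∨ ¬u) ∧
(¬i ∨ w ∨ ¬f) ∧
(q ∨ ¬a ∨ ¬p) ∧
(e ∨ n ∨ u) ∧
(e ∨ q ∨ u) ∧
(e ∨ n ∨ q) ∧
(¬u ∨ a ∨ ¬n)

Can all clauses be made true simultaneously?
No

No, the formula is not satisfiable.

No assignment of truth values to the variables can make all 43 clauses true simultaneously.

The formula is UNSAT (unsatisfiable).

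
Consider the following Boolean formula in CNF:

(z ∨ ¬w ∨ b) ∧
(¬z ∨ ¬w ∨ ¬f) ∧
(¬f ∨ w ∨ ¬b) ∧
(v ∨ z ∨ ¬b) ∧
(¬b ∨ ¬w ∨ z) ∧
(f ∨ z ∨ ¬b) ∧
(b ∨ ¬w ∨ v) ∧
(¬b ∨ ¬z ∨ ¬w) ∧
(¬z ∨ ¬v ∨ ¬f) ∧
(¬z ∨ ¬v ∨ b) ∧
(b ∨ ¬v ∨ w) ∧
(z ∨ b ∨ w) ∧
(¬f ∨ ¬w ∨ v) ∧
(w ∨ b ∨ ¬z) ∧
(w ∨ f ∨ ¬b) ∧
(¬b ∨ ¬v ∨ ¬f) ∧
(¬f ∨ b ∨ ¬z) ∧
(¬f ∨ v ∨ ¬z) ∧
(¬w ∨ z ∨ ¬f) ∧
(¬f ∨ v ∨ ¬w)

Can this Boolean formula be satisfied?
No

No, the formula is not satisfiable.

No assignment of truth values to the variables can make all 20 clauses true simultaneously.

The formula is UNSAT (unsatisfiable).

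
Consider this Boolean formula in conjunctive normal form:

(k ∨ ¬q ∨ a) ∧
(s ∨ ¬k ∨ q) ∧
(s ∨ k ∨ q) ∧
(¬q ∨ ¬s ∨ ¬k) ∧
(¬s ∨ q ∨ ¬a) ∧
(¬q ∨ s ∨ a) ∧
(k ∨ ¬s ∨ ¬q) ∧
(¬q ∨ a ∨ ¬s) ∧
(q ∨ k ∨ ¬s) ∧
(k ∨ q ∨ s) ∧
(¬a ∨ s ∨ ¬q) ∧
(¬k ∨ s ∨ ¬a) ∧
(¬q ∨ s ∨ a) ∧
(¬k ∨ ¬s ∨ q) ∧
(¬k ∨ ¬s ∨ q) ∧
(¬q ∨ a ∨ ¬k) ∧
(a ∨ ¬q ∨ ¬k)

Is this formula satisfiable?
No

No, the formula is not satisfiable.

No assignment of truth values to the variables can make all 17 clauses true simultaneously.

The formula is UNSAT (unsatisfiable).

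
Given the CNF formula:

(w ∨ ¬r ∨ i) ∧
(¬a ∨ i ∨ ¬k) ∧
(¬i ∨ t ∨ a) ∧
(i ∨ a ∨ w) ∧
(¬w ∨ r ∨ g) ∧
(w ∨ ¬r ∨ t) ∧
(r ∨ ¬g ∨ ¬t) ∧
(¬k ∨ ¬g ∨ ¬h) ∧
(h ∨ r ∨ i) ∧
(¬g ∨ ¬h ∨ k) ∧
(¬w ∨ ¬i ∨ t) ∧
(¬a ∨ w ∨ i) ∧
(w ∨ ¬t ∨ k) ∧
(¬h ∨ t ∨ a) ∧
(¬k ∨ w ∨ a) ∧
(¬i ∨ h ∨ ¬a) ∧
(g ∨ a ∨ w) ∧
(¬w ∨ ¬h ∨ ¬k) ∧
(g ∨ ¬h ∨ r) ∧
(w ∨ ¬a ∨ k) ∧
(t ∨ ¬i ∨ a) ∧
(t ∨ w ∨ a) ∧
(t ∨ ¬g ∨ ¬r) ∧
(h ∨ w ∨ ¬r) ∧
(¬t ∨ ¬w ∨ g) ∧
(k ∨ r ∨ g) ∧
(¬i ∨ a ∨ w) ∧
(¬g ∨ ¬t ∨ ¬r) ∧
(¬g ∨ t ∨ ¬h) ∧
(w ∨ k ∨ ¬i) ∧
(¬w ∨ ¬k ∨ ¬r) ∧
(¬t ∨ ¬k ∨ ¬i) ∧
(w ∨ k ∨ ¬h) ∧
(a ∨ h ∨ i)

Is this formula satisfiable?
Yes

Yes, the formula is satisfiable.

One satisfying assignment is: t=False, i=False, r=True, a=True, k=False, w=True, g=False, h=False

Verification: With this assignment, all 34 clauses evaluate to true.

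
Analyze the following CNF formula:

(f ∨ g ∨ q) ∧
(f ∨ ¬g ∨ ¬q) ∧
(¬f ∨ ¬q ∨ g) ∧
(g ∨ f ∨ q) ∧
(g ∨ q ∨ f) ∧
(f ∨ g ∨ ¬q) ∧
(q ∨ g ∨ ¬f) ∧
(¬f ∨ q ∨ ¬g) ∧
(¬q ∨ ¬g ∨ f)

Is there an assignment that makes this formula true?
Yes

Yes, the formula is satisfiable.

One satisfying assignment is: g=True, q=False, f=False

Verification: With this assignment, all 9 clauses evaluate to true.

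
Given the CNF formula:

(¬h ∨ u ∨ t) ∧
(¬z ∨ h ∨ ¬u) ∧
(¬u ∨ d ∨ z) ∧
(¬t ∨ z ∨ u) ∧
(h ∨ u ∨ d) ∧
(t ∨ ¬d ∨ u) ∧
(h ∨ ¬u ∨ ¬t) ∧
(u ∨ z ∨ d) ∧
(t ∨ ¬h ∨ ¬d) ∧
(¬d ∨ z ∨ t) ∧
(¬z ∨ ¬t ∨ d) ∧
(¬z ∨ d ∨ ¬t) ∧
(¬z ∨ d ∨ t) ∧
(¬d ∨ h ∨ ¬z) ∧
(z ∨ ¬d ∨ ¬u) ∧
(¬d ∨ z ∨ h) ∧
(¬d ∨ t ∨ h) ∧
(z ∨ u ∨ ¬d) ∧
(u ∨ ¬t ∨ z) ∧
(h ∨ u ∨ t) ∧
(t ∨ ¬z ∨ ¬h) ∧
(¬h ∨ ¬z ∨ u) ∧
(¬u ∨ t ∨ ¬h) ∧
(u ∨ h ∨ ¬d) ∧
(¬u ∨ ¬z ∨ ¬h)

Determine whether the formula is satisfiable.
No

No, the formula is not satisfiable.

No assignment of truth values to the variables can make all 25 clauses true simultaneously.

The formula is UNSAT (unsatisfiable).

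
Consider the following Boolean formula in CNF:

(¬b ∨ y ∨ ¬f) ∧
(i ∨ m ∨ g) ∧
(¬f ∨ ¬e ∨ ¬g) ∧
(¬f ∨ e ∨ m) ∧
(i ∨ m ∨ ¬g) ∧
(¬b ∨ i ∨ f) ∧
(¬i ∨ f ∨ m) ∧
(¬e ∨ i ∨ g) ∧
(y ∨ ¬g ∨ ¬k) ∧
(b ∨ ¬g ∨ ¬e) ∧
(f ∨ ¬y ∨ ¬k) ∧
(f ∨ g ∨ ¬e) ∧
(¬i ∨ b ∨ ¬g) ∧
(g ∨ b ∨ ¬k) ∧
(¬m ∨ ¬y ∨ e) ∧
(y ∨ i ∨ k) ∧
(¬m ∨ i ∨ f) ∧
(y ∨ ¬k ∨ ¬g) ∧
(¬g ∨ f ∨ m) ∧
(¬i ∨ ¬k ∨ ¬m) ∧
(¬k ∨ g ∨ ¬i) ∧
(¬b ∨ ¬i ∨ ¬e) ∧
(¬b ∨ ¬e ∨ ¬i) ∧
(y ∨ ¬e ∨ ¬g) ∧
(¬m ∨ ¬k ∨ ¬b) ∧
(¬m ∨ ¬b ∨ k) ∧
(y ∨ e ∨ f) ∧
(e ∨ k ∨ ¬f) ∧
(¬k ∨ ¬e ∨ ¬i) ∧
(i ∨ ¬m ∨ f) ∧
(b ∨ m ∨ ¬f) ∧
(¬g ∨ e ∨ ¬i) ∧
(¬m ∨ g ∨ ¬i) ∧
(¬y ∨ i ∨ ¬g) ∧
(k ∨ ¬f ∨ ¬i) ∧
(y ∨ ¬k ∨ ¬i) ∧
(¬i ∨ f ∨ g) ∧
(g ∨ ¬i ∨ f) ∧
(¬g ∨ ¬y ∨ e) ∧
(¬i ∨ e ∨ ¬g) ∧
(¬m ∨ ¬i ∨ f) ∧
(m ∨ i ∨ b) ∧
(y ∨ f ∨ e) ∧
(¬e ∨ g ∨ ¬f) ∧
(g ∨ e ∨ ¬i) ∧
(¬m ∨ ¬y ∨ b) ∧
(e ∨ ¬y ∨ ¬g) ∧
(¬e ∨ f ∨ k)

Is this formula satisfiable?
No

No, the formula is not satisfiable.

No assignment of truth values to the variables can make all 48 clauses true simultaneously.

The formula is UNSAT (unsatisfiable).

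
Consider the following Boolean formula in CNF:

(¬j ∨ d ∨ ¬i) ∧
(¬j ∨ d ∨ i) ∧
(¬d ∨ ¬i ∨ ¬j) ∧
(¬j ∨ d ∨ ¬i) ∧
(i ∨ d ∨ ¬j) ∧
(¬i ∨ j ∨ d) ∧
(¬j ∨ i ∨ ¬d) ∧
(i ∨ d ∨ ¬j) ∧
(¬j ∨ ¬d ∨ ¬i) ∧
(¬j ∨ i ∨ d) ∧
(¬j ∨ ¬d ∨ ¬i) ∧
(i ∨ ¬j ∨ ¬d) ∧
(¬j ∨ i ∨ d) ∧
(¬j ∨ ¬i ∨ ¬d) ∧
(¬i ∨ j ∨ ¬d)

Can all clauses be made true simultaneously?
Yes

Yes, the formula is satisfiable.

One satisfying assignment is: j=False, d=False, i=False

Verification: With this assignment, all 15 clauses evaluate to true.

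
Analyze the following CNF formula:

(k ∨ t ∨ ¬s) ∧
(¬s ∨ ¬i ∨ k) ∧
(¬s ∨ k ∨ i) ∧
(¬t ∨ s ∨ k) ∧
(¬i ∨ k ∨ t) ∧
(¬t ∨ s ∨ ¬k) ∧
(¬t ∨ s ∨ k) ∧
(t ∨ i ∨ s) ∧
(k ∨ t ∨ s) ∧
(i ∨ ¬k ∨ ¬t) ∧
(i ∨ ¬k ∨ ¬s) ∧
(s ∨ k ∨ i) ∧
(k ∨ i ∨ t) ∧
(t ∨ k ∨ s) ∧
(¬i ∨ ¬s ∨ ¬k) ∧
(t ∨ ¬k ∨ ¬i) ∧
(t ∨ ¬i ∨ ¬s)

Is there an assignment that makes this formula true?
No

No, the formula is not satisfiable.

No assignment of truth values to the variables can make all 17 clauses true simultaneously.

The formula is UNSAT (unsatisfiable).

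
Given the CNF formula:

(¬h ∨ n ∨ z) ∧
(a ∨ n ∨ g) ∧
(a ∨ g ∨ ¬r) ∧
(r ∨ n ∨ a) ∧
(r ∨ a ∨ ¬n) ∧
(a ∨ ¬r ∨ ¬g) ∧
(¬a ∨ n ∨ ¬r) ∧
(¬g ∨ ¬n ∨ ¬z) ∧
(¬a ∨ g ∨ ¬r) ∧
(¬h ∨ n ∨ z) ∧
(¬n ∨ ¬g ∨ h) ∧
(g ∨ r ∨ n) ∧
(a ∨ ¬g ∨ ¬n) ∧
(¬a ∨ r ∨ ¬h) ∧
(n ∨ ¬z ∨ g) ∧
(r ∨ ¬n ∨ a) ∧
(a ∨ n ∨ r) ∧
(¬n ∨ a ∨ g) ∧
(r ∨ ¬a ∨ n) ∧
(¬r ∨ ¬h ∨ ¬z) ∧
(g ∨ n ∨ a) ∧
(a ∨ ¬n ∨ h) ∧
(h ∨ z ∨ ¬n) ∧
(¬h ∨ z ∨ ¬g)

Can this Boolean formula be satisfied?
Yes

Yes, the formula is satisfiable.

One satisfying assignment is: z=True, n=True, h=False, a=True, g=False, r=False

Verification: With this assignment, all 24 clauses evaluate to true.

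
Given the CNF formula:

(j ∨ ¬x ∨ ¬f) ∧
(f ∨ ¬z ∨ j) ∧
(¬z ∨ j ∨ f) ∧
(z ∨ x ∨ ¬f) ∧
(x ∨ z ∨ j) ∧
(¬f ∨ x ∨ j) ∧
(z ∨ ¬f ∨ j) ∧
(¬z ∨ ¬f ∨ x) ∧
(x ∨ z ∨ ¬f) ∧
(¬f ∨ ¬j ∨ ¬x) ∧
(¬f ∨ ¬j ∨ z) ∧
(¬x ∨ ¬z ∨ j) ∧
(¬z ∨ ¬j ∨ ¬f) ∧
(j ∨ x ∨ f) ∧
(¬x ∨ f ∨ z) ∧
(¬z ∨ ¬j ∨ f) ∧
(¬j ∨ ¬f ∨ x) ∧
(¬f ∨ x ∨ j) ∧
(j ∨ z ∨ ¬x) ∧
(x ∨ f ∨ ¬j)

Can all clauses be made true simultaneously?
No

No, the formula is not satisfiable.

No assignment of truth values to the variables can make all 20 clauses true simultaneously.

The formula is UNSAT (unsatisfiable).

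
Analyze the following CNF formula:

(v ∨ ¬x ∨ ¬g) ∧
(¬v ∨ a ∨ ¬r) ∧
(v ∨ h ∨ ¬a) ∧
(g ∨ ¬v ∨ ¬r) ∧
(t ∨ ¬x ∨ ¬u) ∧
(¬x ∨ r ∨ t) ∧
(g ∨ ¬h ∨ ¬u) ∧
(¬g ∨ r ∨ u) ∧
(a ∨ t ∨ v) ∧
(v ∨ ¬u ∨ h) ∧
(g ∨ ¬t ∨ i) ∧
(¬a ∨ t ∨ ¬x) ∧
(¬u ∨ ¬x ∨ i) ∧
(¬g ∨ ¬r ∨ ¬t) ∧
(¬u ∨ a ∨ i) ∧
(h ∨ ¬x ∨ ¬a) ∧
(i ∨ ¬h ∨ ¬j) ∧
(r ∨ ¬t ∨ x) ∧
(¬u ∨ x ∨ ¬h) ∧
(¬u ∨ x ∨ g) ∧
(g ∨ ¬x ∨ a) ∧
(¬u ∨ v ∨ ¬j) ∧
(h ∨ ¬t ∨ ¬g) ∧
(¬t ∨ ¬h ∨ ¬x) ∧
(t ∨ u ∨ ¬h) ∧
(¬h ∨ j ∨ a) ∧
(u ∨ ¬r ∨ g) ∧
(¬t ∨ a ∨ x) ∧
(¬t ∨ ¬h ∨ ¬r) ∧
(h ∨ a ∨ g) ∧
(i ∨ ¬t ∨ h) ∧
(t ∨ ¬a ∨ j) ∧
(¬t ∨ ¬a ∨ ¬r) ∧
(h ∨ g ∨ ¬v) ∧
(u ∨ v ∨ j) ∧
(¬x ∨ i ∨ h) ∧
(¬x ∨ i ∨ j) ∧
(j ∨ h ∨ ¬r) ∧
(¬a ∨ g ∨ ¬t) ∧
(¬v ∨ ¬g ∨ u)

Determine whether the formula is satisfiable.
Yes

Yes, the formula is satisfiable.

One satisfying assignment is: g=True, u=True, v=True, h=False, i=True, a=False, x=False, r=False, t=False, j=False

Verification: With this assignment, all 40 clauses evaluate to true.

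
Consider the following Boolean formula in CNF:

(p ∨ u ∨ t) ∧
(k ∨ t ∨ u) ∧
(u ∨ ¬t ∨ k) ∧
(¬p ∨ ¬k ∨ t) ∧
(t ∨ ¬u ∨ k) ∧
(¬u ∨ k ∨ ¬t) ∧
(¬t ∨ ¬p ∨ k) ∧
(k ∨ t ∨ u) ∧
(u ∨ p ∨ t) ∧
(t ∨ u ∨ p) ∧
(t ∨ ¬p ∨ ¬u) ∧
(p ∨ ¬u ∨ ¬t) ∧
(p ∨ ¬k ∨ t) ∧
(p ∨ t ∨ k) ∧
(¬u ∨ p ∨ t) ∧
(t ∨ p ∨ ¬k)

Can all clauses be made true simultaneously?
Yes

Yes, the formula is satisfiable.

One satisfying assignment is: p=True, t=True, k=True, u=True

Verification: With this assignment, all 16 clauses evaluate to true.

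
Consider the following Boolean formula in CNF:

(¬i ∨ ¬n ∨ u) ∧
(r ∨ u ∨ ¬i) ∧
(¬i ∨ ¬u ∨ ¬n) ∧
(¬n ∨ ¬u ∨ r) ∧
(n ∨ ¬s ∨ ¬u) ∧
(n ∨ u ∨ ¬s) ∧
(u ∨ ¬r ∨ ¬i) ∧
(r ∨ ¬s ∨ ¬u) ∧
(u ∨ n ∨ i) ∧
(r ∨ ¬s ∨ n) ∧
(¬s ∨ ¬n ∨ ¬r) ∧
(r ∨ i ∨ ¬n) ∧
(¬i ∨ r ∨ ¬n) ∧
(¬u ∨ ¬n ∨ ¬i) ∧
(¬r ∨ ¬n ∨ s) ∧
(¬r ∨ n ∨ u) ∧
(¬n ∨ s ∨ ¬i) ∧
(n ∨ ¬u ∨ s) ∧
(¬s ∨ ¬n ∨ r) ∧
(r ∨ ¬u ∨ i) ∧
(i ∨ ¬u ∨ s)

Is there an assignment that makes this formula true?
No

No, the formula is not satisfiable.

No assignment of truth values to the variables can make all 21 clauses true simultaneously.

The formula is UNSAT (unsatisfiable).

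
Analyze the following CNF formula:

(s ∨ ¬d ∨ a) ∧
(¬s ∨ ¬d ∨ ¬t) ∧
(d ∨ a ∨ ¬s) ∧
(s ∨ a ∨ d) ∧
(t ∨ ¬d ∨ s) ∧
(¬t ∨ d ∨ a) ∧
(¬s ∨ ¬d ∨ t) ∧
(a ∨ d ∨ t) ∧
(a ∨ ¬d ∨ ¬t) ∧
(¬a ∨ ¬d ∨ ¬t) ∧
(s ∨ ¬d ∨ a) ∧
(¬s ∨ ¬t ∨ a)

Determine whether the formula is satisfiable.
Yes

Yes, the formula is satisfiable.

One satisfying assignment is: d=False, s=False, t=False, a=True

Verification: With this assignment, all 12 clauses evaluate to true.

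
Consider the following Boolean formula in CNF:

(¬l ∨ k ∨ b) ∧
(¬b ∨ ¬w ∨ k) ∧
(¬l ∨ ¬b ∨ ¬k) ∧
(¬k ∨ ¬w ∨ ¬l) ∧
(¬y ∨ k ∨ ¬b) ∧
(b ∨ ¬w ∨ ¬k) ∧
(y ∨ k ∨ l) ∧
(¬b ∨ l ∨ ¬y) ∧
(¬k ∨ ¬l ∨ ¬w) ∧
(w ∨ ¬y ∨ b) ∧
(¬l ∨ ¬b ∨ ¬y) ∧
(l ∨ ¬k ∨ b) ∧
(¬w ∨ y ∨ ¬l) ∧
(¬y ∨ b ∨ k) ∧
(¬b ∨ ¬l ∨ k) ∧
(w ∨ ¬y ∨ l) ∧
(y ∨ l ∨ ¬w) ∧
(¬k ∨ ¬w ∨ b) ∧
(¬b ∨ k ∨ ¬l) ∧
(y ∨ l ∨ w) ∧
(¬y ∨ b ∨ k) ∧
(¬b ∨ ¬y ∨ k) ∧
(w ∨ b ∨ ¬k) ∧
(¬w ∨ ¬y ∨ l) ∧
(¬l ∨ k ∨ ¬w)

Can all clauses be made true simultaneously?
No

No, the formula is not satisfiable.

No assignment of truth values to the variables can make all 25 clauses true simultaneously.

The formula is UNSAT (unsatisfiable).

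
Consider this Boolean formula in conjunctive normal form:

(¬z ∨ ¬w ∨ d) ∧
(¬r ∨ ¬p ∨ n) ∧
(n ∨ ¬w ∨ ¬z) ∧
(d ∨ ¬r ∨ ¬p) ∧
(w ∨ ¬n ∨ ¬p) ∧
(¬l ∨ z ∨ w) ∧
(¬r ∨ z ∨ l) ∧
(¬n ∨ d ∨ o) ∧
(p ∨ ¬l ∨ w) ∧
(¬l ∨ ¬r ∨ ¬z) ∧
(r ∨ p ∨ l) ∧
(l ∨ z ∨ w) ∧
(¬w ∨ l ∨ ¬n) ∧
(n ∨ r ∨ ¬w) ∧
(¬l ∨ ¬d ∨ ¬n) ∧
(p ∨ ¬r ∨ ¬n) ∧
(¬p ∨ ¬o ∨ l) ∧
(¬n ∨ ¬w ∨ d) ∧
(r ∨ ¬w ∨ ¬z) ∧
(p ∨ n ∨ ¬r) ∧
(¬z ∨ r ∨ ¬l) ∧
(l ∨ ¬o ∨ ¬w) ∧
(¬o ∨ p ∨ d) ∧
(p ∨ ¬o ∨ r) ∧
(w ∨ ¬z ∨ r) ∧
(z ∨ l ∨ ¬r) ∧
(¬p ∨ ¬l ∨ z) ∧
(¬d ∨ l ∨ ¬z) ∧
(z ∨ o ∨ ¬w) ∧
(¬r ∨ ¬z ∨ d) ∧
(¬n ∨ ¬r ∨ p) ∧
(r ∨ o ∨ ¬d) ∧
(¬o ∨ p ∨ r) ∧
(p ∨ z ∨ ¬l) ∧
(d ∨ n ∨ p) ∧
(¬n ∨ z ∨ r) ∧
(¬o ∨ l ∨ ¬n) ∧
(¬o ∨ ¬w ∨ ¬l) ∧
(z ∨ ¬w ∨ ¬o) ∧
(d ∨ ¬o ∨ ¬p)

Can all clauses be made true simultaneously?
No

No, the formula is not satisfiable.

No assignment of truth values to the variables can make all 40 clauses true simultaneously.

The formula is UNSAT (unsatisfiable).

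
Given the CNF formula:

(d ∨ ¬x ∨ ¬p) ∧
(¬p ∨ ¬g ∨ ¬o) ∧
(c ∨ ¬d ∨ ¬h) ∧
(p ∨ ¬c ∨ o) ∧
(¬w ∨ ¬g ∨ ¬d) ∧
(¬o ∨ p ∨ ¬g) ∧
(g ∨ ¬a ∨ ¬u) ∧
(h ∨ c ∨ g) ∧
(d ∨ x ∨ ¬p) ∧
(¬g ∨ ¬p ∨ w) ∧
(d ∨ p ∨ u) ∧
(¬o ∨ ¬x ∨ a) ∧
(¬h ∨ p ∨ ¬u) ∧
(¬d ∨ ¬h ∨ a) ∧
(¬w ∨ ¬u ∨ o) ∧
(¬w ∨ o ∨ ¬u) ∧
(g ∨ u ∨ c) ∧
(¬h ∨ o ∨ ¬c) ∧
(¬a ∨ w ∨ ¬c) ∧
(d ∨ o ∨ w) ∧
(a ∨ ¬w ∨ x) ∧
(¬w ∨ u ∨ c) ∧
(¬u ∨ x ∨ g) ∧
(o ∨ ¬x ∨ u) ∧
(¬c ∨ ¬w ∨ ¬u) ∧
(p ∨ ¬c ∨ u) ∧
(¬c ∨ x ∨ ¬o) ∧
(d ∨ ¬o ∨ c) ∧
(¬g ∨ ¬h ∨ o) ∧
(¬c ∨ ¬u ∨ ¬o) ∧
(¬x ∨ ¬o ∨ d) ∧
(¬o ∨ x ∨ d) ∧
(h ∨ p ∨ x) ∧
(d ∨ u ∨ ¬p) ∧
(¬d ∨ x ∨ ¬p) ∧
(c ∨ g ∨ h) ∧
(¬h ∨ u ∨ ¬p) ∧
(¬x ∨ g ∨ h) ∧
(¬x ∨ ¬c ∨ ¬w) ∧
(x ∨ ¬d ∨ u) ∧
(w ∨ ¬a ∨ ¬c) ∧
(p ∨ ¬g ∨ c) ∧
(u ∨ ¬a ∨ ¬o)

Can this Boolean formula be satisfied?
No

No, the formula is not satisfiable.

No assignment of truth values to the variables can make all 43 clauses true simultaneously.

The formula is UNSAT (unsatisfiable).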